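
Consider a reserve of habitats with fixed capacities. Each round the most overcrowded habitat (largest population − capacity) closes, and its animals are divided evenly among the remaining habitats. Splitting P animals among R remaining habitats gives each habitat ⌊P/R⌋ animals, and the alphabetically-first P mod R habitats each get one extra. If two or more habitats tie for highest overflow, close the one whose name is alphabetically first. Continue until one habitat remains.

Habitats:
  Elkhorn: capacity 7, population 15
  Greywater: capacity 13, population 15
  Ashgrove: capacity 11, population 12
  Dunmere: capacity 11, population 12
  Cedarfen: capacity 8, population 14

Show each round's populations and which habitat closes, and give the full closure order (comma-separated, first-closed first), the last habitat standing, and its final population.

Round 1: Ashgrove=12 Cedarfen=14 Dunmere=12 Elkhorn=15 Greywater=15 → close Elkhorn (overflow 8)
  15÷4 = 3 each, +1 to first 3
Round 2: Ashgrove=16 Cedarfen=18 Dunmere=16 Greywater=18 → close Cedarfen (overflow 10)
  18÷3 = 6 each, +1 to first 0
Round 3: Ashgrove=22 Dunmere=22 Greywater=24 → close Ashgrove (overflow 11)
  22÷2 = 11 each, +1 to first 0
Round 4: Dunmere=33 Greywater=35 → close Dunmere (overflow 22)
  33÷1 = 33 each, +1 to first 0

Closure order: Elkhorn, Cedarfen, Ashgrove, Dunmere
Last habitat: Greywater with 68 animals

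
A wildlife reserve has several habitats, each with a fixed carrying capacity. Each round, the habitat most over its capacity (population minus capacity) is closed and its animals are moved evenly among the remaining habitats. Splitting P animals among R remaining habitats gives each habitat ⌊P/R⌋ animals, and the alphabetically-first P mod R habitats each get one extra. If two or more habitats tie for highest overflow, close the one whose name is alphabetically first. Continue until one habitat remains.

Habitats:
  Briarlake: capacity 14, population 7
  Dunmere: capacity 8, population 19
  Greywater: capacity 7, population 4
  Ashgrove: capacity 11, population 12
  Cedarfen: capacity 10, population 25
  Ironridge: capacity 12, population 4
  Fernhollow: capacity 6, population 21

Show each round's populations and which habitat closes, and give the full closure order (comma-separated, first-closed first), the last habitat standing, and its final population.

Round 1: Ashgrove=12 Briarlake=7 Cedarfen=25 Dunmere=19 Fernhollow=21 Greywater=4 Ironridge=4 → close Cedarfen (overflow 15)
  25÷6 = 4 each, +1 to first 1
Round 2: Ashgrove=17 Briarlake=11 Dunmere=23 Fernhollow=25 Greywater=8 Ironridge=8 → close Fernhollow (overflow 19)
  25÷5 = 5 each, +1 to first 0
Round 3: Ashgrove=22 Briarlake=16 Dunmere=28 Greywater=13 Ironridge=13 → close Dunmere (overflow 20)
  28÷4 = 7 each, +1 to first 0
Round 4: Ashgrove=29 Briarlake=23 Greywater=20 Ironridge=20 → close Ashgrove (overflow 18)
  29÷3 = 9 each, +1 to first 2
Round 5: Briarlake=33 Greywater=30 Ironridge=29 → close Greywater (overflow 23)
  30÷2 = 15 each, +1 to first 0
Round 6: Briarlake=48 Ironridge=44 → close Briarlake (overflow 34)
  48÷1 = 48 each, +1 to first 0

Closure order: Cedarfen, Fernhollow, Dunmere, Ashgrove, Greywater, Briarlake
Last habitat: Ironridge with 92 animals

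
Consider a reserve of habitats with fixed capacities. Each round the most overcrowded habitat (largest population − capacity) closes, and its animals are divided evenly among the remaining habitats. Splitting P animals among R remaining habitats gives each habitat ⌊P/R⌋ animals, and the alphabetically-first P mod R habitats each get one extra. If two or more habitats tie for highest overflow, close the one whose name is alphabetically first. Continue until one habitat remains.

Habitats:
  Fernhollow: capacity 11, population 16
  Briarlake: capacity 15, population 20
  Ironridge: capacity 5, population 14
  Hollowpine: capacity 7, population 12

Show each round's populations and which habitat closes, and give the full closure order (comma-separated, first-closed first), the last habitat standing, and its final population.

Round 1: Briarlake=20 Fernhollow=16 Hollowpine=12 Ironridge=14 → close Ironridge (overflow 9)
  14÷3 = 4 each, +1 to first 2
Round 2: Briarlake=25 Fernhollow=21 Hollowpine=16 → close Briarlake (overflow 10)
  25÷2 = 12 each, +1 to first 1
Round 3: Fernhollow=34 Hollowpine=28 → close Fernhollow (overflow 23)
  34÷1 = 34 each, +1 to first 0

Closure order: Ironridge, Briarlake, Fernhollow
Last habitat: Hollowpine with 62 animals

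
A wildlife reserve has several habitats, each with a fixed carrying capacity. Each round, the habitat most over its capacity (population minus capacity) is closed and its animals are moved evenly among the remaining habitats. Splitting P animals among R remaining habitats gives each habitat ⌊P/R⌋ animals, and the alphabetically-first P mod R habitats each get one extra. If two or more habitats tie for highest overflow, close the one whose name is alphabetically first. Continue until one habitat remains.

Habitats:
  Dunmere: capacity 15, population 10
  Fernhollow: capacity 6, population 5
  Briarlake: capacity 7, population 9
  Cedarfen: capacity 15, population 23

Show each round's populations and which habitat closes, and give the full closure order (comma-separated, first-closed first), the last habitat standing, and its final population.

Round 1: Briarlake=9 Cedarfen=23 Dunmere=10 Fernhollow=5 → close Cedarfen (overflow 8)
  23÷3 = 7 each, +1 to first 2
Round 2: Briarlake=17 Dunmere=18 Fernhollow=12 → close Briarlake (overflow 10)
  17÷2 = 8 each, +1 to first 1
Round 3: Dunmere=27 Fernhollow=20 → close Fernhollow (overflow 14)
  20÷1 = 20 each, +1 to first 0

Closure order: Cedarfen, Briarlake, Fernhollow
Last habitat: Dunmere with 47 animals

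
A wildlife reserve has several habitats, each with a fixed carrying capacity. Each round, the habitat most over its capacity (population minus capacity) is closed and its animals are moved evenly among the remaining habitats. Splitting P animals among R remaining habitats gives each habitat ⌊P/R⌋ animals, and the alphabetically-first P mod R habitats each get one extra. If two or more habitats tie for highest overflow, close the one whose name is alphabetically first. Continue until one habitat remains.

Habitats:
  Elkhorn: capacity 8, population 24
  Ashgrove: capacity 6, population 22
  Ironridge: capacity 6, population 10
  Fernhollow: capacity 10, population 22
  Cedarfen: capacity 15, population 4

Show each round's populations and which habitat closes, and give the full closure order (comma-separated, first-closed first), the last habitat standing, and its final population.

Round 1: Ashgrove=22 Cedarfen=4 Elkhorn=24 Fernhollow=22 Ironridge=10 → close Ashgrove (overflow 16)
  22÷4 = 5 each, +1 to first 2
Round 2: Cedarfen=10 Elkhorn=30 Fernhollow=27 Ironridge=15 → close Elkhorn (overflow 22)
  30÷3 = 10 each, +1 to first 0
Round 3: Cedarfen=20 Fernhollow=37 Ironridge=25 → close Fernhollow (overflow 27)
  37÷2 = 18 each, +1 to first 1
Round 4: Cedarfen=39 Ironridge=43 → close Ironridge (overflow 37)
  43÷1 = 43 each, +1 to first 0

Closure order: Ashgrove, Elkhorn, Fernhollow, Ironridge
Last habitat: Cedarfen with 82 animals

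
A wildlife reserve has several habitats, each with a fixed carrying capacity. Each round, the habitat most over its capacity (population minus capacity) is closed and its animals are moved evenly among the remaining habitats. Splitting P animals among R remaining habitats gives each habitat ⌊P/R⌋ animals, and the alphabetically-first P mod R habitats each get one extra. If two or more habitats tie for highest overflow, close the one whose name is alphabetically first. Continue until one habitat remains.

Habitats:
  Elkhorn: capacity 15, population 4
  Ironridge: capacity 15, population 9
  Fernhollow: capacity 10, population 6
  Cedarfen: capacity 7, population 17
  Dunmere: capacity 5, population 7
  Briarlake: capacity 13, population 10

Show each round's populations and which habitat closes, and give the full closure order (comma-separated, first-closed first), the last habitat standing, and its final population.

Round 1: Briarlake=10 Cedarfen=17 Dunmere=7 Elkhorn=4 Fernhollow=6 Ironridge=9 → close Cedarfen (overflow 10)
  17÷5 = 3 each, +1 to first 2
Round 2: Briarlake=14 Dunmere=11 Elkhorn=7 Fernhollow=9 Ironridge=12 → close Dunmere (overflow 6)
  11÷4 = 2 each, +1 to first 3
Round 3: Briarlake=17 Elkhorn=10 Fernhollow=12 Ironridge=14 → close Briarlake (overflow 4)
  17÷3 = 5 each, +1 to first 2
Round 4: Elkhorn=16 Fernhollow=18 Ironridge=19 → close Fernhollow (overflow 8)
  18÷2 = 9 each, +1 to first 0
Round 5: Elkhorn=25 Ironridge=28 → close Ironridge (overflow 13)
  28÷1 = 28 each, +1 to first 0

Closure order: Cedarfen, Dunmere, Briarlake, Fernhollow, Ironridge
Last habitat: Elkhorn with 53 animals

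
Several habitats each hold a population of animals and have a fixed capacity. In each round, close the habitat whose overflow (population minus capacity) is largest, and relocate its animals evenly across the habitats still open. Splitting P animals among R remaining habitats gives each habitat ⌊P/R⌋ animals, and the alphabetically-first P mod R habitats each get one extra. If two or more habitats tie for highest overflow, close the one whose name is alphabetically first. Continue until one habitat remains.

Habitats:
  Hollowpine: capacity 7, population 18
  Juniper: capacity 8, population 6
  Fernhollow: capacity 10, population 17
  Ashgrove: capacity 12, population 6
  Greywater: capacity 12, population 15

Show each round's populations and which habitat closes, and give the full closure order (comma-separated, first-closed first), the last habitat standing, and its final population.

Round 1: Ashgrove=6 Fernhollow=17 Greywater=15 Hollowpine=18 Juniper=6 → close Hollowpine (overflow 11)
  18÷4 = 4 each, +1 to first 2
Round 2: Ashgrove=11 Fernhollow=22 Greywater=19 Juniper=10 → close Fernhollow (overflow 12)
  22÷3 = 7 each, +1 to first 1
Round 3: Ashgrove=19 Greywater=26 Juniper=17 → close Greywater (overflow 14)
  26÷2 = 13 each, +1 to first 0
Round 4: Ashgrove=32 Juniper=30 → close Juniper (overflow 22)
  30÷1 = 30 each, +1 to first 0

Closure order: Hollowpine, Fernhollow, Greywater, Juniper
Last habitat: Ashgrove with 62 animals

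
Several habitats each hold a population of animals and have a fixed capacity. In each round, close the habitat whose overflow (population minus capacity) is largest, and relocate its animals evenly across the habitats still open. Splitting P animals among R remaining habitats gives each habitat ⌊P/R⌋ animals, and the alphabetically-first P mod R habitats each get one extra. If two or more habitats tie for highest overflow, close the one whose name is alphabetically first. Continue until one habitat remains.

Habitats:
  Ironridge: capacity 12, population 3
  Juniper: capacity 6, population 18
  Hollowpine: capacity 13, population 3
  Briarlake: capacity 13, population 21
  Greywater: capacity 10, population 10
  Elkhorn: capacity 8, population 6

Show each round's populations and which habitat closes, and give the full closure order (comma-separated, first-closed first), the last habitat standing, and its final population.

Closure order: Juniper, Briarlake, Greywater, Elkhorn, Hollowpine
Last habitat: Ironridge with 61 animals

Round 1: Briarlake=21 Elkhorn=6 Greywater=10 Hollowpine=3 Ironridge=3 Juniper=18 → close Juniper (overflow 12)
  18÷5 = 3 each, +1 to first 3
Round 2: Briarlake=25 Elkhorn=10 Greywater=14 Hollowpine=6 Ironridge=6 → close Briarlake (overflow 12)
  25÷4 = 6 each, +1 to first 1
Round 3: Elkhorn=17 Greywater=20 Hollowpine=12 Ironridge=12 → close Greywater (overflow 10)
  20÷3 = 6 each, +1 to first 2
Round 4: Elkhorn=24 Hollowpine=19 Ironridge=18 → close Elkhorn (overflow 16)
  24÷2 = 12 each, +1 to first 0
Round 5: Hollowpine=31 Ironridge=30 → close Hollowpine (overflow 18)
  31÷1 = 31 each, +1 to first 0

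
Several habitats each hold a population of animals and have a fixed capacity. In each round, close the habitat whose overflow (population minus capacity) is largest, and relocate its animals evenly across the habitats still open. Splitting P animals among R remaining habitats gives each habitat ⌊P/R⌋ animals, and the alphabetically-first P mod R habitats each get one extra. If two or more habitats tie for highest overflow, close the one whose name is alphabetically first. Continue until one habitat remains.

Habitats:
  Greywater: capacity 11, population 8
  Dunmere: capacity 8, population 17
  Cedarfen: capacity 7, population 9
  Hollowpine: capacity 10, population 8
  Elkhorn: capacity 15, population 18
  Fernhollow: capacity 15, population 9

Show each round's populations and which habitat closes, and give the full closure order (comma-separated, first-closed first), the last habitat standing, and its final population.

Closure order: Dunmere, Elkhorn, Cedarfen, Hollowpine, Greywater
Last habitat: Fernhollow with 69 animals

Round 1: Cedarfen=9 Dunmere=17 Elkhorn=18 Fernhollow=9 Greywater=8 Hollowpine=8 → close Dunmere (overflow 9)
  17÷5 = 3 each, +1 to first 2
Round 2: Cedarfen=13 Elkhorn=22 Fernhollow=12 Greywater=11 Hollowpine=11 → close Elkhorn (overflow 7)
  22÷4 = 5 each, +1 to first 2
Round 3: Cedarfen=19 Fernhollow=18 Greywater=16 Hollowpine=16 → close Cedarfen (overflow 12)
  19÷3 = 6 each, +1 to first 1
Round 4: Fernhollow=25 Greywater=22 Hollowpine=22 → close Hollowpine (overflow 12)
  22÷2 = 11 each, +1 to first 0
Round 5: Fernhollow=36 Greywater=33 → close Greywater (overflow 22)
  33÷1 = 33 each, +1 to first 0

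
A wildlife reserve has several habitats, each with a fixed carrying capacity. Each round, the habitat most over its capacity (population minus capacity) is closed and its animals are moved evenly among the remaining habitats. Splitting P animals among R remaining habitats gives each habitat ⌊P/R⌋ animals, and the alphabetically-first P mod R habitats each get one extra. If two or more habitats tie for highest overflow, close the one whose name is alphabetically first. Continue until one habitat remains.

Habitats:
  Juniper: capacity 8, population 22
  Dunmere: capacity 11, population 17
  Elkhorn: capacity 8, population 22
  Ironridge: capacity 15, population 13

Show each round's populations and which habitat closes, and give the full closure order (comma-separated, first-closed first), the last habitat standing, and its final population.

Round 1: Dunmere=17 Elkhorn=22 Ironridge=13 Juniper=22 → close Elkhorn (overflow 14)
  22÷3 = 7 each, +1 to first 1
Round 2: Dunmere=25 Ironridge=20 Juniper=29 → close Juniper (overflow 21)
  29÷2 = 14 each, +1 to first 1
Round 3: Dunmere=40 Ironridge=34 → close Dunmere (overflow 29)
  40÷1 = 40 each, +1 to first 0

Closure order: Elkhorn, Juniper, Dunmere
Last habitat: Ironridge with 74 animals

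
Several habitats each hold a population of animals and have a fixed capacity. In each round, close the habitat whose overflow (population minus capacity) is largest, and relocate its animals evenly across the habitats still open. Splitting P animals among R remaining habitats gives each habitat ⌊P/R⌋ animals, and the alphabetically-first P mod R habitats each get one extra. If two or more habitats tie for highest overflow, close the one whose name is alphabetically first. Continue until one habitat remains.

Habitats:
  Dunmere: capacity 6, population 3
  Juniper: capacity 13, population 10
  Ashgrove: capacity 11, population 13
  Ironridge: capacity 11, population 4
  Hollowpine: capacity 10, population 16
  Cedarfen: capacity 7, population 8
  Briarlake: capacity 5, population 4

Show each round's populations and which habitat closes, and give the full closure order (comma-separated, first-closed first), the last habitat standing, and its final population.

Round 1: Ashgrove=13 Briarlake=4 Cedarfen=8 Dunmere=3 Hollowpine=16 Ironridge=4 Juniper=10 → close Hollowpine (overflow 6)
  16÷6 = 2 each, +1 to first 4
Round 2: Ashgrove=16 Briarlake=7 Cedarfen=11 Dunmere=6 Ironridge=6 Juniper=12 → close Ashgrove (overflow 5)
  16÷5 = 3 each, +1 to first 1
Round 3: Briarlake=11 Cedarfen=14 Dunmere=9 Ironridge=9 Juniper=15 → close Cedarfen (overflow 7)
  14÷4 = 3 each, +1 to first 2
Round 4: Briarlake=15 Dunmere=13 Ironridge=12 Juniper=18 → close Briarlake (overflow 10)
  15÷3 = 5 each, +1 to first 0
Round 5: Dunmere=18 Ironridge=17 Juniper=23 → close Dunmere (overflow 12)
  18÷2 = 9 each, +1 to first 0
Round 6: Ironridge=26 Juniper=32 → close Juniper (overflow 19)
  32÷1 = 32 each, +1 to first 0

Closure order: Hollowpine, Ashgrove, Cedarfen, Briarlake, Dunmere, Juniper
Last habitat: Ironridge with 58 animals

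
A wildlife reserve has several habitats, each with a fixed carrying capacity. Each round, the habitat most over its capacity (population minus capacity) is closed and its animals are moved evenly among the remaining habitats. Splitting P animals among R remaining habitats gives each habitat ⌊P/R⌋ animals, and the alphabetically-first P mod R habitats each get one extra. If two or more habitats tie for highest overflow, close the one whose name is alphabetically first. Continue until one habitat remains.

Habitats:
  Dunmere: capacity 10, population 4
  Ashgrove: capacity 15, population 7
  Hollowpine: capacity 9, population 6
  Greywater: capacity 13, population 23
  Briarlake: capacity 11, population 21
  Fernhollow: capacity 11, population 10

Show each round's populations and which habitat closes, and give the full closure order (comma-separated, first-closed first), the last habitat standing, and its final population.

Round 1: Ashgrove=7 Briarlake=21 Dunmere=4 Fernhollow=10 Greywater=23 Hollowpine=6 → close Briarlake (overflow 10)
  21÷5 = 4 each, +1 to first 1
Round 2: Ashgrove=12 Dunmere=8 Fernhollow=14 Greywater=27 Hollowpine=10 → close Greywater (overflow 14)
  27÷4 = 6 each, +1 to first 3
Round 3: Ashgrove=19 Dunmere=15 Fernhollow=21 Hollowpine=16 → close Fernhollow (overflow 10)
  21÷3 = 7 each, +1 to first 0
Round 4: Ashgrove=26 Dunmere=22 Hollowpine=23 → close Hollowpine (overflow 14)
  23÷2 = 11 each, +1 to first 1
Round 5: Ashgrove=38 Dunmere=33 → close Ashgrove (overflow 23)
  38÷1 = 38 each, +1 to first 0

Closure order: Briarlake, Greywater, Fernhollow, Hollowpine, Ashgrove
Last habitat: Dunmere with 71 animals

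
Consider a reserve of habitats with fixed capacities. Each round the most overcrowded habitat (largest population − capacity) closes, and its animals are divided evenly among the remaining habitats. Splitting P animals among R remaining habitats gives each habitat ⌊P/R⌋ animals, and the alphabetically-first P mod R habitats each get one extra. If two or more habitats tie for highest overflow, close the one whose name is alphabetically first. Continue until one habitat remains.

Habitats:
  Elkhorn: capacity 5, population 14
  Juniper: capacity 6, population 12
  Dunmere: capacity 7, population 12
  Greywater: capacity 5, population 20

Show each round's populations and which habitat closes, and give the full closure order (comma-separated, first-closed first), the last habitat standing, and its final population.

Closure order: Greywater, Elkhorn, Dunmere
Last habitat: Juniper with 58 animals

Round 1: Dunmere=12 Elkhorn=14 Greywater=20 Juniper=12 → close Greywater (overflow 15)
  20÷3 = 6 each, +1 to first 2
Round 2: Dunmere=19 Elkhorn=21 Juniper=18 → close Elkhorn (overflow 16)
  21÷2 = 10 each, +1 to first 1
Round 3: Dunmere=30 Juniper=28 → close Dunmere (overflow 23)
  30÷1 = 30 each, +1 to first 0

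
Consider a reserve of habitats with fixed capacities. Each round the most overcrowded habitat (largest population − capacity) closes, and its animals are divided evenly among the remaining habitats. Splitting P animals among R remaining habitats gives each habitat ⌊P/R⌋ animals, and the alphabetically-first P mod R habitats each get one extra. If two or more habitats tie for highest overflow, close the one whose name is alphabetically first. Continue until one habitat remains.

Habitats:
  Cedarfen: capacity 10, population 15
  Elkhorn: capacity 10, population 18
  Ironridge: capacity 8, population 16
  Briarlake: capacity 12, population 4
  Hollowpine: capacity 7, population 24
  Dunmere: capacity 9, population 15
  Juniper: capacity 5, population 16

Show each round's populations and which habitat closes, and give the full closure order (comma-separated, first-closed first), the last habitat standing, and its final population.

Closure order: Hollowpine, Juniper, Elkhorn, Ironridge, Cedarfen, Dunmere
Last habitat: Briarlake with 108 animals

Round 1: Briarlake=4 Cedarfen=15 Dunmere=15 Elkhorn=18 Hollowpine=24 Ironridge=16 Juniper=16 → close Hollowpine (overflow 17)
  24÷6 = 4 each, +1 to first 0
Round 2: Briarlake=8 Cedarfen=19 Dunmere=19 Elkhorn=22 Ironridge=20 Juniper=20 → close Juniper (overflow 15)
  20÷5 = 4 each, +1 to first 0
Round 3: Briarlake=12 Cedarfen=23 Dunmere=23 Elkhorn=26 Ironridge=24 → close Elkhorn (overflow 16)
  26÷4 = 6 each, +1 to first 2
Round 4: Briarlake=19 Cedarfen=30 Dunmere=29 Ironridge=30 → close Ironridge (overflow 22)
  30÷3 = 10 each, +1 to first 0
Round 5: Briarlake=29 Cedarfen=40 Dunmere=39 → close Cedarfen (overflow 30)
  40÷2 = 20 each, +1 to first 0
Round 6: Briarlake=49 Dunmere=59 → close Dunmere (overflow 50)
  59÷1 = 59 each, +1 to first 0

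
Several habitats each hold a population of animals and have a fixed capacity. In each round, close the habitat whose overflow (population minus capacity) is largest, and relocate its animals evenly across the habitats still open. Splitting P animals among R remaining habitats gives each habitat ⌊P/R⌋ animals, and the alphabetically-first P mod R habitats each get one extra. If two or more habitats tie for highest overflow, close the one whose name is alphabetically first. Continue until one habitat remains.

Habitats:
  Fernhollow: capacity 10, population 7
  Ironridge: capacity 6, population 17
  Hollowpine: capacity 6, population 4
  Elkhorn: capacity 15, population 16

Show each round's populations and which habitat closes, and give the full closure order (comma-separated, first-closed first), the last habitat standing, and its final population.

Closure order: Ironridge, Elkhorn, Fernhollow
Last habitat: Hollowpine with 44 animals

Round 1: Elkhorn=16 Fernhollow=7 Hollowpine=4 Ironridge=17 → close Ironridge (overflow 11)
  17÷3 = 5 each, +1 to first 2
Round 2: Elkhorn=22 Fernhollow=13 Hollowpine=9 → close Elkhorn (overflow 7)
  22÷2 = 11 each, +1 to first 0
Round 3: Fernhollow=24 Hollowpine=20 → close Fernhollow (overflow 14)
  24÷1 = 24 each, +1 to first 0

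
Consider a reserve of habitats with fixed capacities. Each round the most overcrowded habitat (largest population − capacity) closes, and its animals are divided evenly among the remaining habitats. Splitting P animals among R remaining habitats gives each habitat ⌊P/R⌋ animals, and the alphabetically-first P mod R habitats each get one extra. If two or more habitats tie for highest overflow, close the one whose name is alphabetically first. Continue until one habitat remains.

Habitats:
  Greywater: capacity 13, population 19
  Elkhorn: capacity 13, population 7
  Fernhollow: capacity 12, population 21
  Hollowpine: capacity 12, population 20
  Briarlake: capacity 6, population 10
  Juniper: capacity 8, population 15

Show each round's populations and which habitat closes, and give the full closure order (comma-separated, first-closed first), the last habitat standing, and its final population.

Round 1: Briarlake=10 Elkhorn=7 Fernhollow=21 Greywater=19 Hollowpine=20 Juniper=15 → close Fernhollow (overflow 9)
  21÷5 = 4 each, +1 to first 1
Round 2: Briarlake=15 Elkhorn=11 Greywater=23 Hollowpine=24 Juniper=19 → close Hollowpine (overflow 12)
  24÷4 = 6 each, +1 to first 0
Round 3: Briarlake=21 Elkhorn=17 Greywater=29 Juniper=25 → close Juniper (overflow 17)
  25÷3 = 8 each, +1 to first 1
Round 4: Briarlake=30 Elkhorn=25 Greywater=37 → close Briarlake (overflow 24)
  30÷2 = 15 each, +1 to first 0
Round 5: Elkhorn=40 Greywater=52 → close Greywater (overflow 39)
  52÷1 = 52 each, +1 to first 0

Closure order: Fernhollow, Hollowpine, Juniper, Briarlake, Greywater
Last habitat: Elkhorn with 92 animals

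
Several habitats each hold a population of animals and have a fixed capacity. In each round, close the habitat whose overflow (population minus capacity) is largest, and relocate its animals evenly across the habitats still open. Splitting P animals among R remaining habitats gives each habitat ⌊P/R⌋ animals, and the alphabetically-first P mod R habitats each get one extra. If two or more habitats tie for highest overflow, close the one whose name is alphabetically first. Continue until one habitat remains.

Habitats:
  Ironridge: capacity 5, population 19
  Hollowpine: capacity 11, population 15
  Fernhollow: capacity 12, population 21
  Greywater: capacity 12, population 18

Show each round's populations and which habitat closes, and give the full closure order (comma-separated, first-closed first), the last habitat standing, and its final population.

Round 1: Fernhollow=21 Greywater=18 Hollowpine=15 Ironridge=19 → close Ironridge (overflow 14)
  19÷3 = 6 each, +1 to first 1
Round 2: Fernhollow=28 Greywater=24 Hollowpine=21 → close Fernhollow (overflow 16)
  28÷2 = 14 each, +1 to first 0
Round 3: Greywater=38 Hollowpine=35 → close Greywater (overflow 26)
  38÷1 = 38 each, +1 to first 0

Closure order: Ironridge, Fernhollow, Greywater
Last habitat: Hollowpine with 73 animals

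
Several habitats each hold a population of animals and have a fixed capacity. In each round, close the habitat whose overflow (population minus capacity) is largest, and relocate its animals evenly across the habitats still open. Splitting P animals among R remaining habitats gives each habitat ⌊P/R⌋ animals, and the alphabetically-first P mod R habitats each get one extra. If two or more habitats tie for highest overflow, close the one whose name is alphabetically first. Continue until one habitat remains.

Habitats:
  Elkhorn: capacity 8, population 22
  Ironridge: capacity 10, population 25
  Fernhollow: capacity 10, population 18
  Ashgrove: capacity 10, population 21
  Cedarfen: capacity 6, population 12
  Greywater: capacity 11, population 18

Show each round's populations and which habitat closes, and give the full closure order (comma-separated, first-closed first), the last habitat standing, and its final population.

Round 1: Ashgrove=21 Cedarfen=12 Elkhorn=22 Fernhollow=18 Greywater=18 Ironridge=25 → close Ironridge (overflow 15)
  25÷5 = 5 each, +1 to first 0
Round 2: Ashgrove=26 Cedarfen=17 Elkhorn=27 Fernhollow=23 Greywater=23 → close Elkhorn (overflow 19)
  27÷4 = 6 each, +1 to first 3
Round 3: Ashgrove=33 Cedarfen=24 Fernhollow=30 Greywater=29 → close Ashgrove (overflow 23)
  33÷3 = 11 each, +1 to first 0
Round 4: Cedarfen=35 Fernhollow=41 Greywater=40 → close Fernhollow (overflow 31)
  41÷2 = 20 each, +1 to first 1
Round 5: Cedarfen=56 Greywater=60 → close Cedarfen (overflow 50)
  56÷1 = 56 each, +1 to first 0

Closure order: Ironridge, Elkhorn, Ashgrove, Fernhollow, Cedarfen
Last habitat: Greywater with 116 animals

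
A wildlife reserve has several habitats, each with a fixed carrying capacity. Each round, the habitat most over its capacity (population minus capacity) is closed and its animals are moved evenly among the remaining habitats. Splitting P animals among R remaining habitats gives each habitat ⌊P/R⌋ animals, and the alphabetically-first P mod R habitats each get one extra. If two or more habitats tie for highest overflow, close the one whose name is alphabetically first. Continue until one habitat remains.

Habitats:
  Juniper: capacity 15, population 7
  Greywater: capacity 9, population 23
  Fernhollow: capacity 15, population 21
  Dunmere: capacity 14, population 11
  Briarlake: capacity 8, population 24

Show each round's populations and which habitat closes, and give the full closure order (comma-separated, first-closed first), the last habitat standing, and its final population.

Closure order: Briarlake, Greywater, Fernhollow, Dunmere
Last habitat: Juniper with 86 animals

Round 1: Briarlake=24 Dunmere=11 Fernhollow=21 Greywater=23 Juniper=7 → close Briarlake (overflow 16)
  24÷4 = 6 each, +1 to first 0
Round 2: Dunmere=17 Fernhollow=27 Greywater=29 Juniper=13 → close Greywater (overflow 20)
  29÷3 = 9 each, +1 to first 2
Round 3: Dunmere=27 Fernhollow=37 Juniper=22 → close Fernhollow (overflow 22)
  37÷2 = 18 each, +1 to first 1
Round 4: Dunmere=46 Juniper=40 → close Dunmere (overflow 32)
  46÷1 = 46 each, +1 to first 0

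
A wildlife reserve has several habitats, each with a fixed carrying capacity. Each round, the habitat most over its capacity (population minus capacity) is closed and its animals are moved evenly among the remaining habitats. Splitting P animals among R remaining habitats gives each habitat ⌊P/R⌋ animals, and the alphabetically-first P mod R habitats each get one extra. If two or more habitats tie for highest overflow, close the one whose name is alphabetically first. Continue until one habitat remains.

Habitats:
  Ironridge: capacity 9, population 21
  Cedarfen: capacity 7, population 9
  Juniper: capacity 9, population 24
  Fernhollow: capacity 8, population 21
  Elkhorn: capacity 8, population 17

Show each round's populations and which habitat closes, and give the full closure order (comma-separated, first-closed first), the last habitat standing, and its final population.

Closure order: Juniper, Fernhollow, Ironridge, Elkhorn
Last habitat: Cedarfen with 92 animals

Round 1: Cedarfen=9 Elkhorn=17 Fernhollow=21 Ironridge=21 Juniper=24 → close Juniper (overflow 15)
  24÷4 = 6 each, +1 to first 0
Round 2: Cedarfen=15 Elkhorn=23 Fernhollow=27 Ironridge=27 → close Fernhollow (overflow 19)
  27÷3 = 9 each, +1 to first 0
Round 3: Cedarfen=24 Elkhorn=32 Ironridge=36 → close Ironridge (overflow 27)
  36÷2 = 18 each, +1 to first 0
Round 4: Cedarfen=42 Elkhorn=50 → close Elkhorn (overflow 42)
  50÷1 = 50 each, +1 to first 0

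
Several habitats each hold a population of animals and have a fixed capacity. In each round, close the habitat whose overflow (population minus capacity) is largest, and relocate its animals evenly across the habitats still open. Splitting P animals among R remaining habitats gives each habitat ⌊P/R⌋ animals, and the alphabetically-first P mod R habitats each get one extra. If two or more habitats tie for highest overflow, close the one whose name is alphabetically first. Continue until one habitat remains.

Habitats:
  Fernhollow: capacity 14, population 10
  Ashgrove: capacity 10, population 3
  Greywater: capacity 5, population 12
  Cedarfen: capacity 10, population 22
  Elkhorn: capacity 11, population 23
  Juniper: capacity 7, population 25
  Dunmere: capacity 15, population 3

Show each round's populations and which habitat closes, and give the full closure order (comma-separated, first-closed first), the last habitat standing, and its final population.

Round 1: Ashgrove=3 Cedarfen=22 Dunmere=3 Elkhorn=23 Fernhollow=10 Greywater=12 Juniper=25 → close Juniper (overflow 18)
  25÷6 = 4 each, +1 to first 1
Round 2: Ashgrove=8 Cedarfen=26 Dunmere=7 Elkhorn=27 Fernhollow=14 Greywater=16 → close Cedarfen (overflow 16)
  26÷5 = 5 each, +1 to first 1
Round 3: Ashgrove=14 Dunmere=12 Elkhorn=32 Fernhollow=19 Greywater=21 → close Elkhorn (overflow 21)
  32÷4 = 8 each, +1 to first 0
Round 4: Ashgrove=22 Dunmere=20 Fernhollow=27 Greywater=29 → close Greywater (overflow 24)
  29÷3 = 9 each, +1 to first 2
Round 5: Ashgrove=32 Dunmere=30 Fernhollow=36 → close Ashgrove (overflow 22)
  32÷2 = 16 each, +1 to first 0
Round 6: Dunmere=46 Fernhollow=52 → close Fernhollow (overflow 38)
  52÷1 = 52 each, +1 to first 0

Closure order: Juniper, Cedarfen, Elkhorn, Greywater, Ashgrove, Fernhollow
Last habitat: Dunmere with 98 animals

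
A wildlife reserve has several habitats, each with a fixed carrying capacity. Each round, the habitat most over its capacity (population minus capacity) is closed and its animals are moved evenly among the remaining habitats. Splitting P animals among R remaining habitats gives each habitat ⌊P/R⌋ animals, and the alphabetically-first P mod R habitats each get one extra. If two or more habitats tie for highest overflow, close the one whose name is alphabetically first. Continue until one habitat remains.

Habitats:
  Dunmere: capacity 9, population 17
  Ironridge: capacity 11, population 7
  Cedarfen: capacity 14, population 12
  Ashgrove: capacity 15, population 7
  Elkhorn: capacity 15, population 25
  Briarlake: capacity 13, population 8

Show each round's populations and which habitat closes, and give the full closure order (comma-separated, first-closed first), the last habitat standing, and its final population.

Closure order: Elkhorn, Dunmere, Cedarfen, Briarlake, Ironridge
Last habitat: Ashgrove with 76 animals

Round 1: Ashgrove=7 Briarlake=8 Cedarfen=12 Dunmere=17 Elkhorn=25 Ironridge=7 → close Elkhorn (overflow 10)
  25÷5 = 5 each, +1 to first 0
Round 2: Ashgrove=12 Briarlake=13 Cedarfen=17 Dunmere=22 Ironridge=12 → close Dunmere (overflow 13)
  22÷4 = 5 each, +1 to first 2
Round 3: Ashgrove=18 Briarlake=19 Cedarfen=22 Ironridge=17 → close Cedarfen (overflow 8)
  22÷3 = 7 each, +1 to first 1
Round 4: Ashgrove=26 Briarlake=26 Ironridge=24 → close Briarlake (overflow 13)
  26÷2 = 13 each, +1 to first 0
Round 5: Ashgrove=39 Ironridge=37 → close Ironridge (overflow 26)
  37÷1 = 37 each, +1 to first 0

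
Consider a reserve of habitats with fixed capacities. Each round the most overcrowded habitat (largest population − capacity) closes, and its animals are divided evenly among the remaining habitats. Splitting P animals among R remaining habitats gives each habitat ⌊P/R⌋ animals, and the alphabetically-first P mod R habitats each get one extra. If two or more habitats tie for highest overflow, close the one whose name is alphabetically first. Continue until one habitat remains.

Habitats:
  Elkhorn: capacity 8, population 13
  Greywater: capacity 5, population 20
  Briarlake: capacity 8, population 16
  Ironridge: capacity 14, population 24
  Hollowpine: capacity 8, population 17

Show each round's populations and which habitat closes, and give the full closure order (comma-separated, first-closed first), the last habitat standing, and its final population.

Round 1: Briarlake=16 Elkhorn=13 Greywater=20 Hollowpine=17 Ironridge=24 → close Greywater (overflow 15)
  20÷4 = 5 each, +1 to first 0
Round 2: Briarlake=21 Elkhorn=18 Hollowpine=22 Ironridge=29 → close Ironridge (overflow 15)
  29÷3 = 9 each, +1 to first 2
Round 3: Briarlake=31 Elkhorn=28 Hollowpine=31 → close Briarlake (overflow 23)
  31÷2 = 15 each, +1 to first 1
Round 4: Elkhorn=44 Hollowpine=46 → close Hollowpine (overflow 38)
  46÷1 = 46 each, +1 to first 0

Closure order: Greywater, Ironridge, Briarlake, Hollowpine
Last habitat: Elkhorn with 90 animals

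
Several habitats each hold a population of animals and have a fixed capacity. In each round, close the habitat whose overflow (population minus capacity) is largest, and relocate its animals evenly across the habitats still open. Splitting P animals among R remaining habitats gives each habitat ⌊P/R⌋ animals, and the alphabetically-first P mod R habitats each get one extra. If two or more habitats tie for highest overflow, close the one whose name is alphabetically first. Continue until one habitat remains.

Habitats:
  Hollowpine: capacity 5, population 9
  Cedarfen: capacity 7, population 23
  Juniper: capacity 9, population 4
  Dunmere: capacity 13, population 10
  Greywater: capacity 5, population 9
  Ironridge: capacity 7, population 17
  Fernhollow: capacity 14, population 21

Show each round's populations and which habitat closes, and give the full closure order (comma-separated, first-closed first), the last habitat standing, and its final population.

Closure order: Cedarfen, Ironridge, Fernhollow, Greywater, Hollowpine, Dunmere
Last habitat: Juniper with 93 animals

Round 1: Cedarfen=23 Dunmere=10 Fernhollow=21 Greywater=9 Hollowpine=9 Ironridge=17 Juniper=4 → close Cedarfen (overflow 16)
  23÷6 = 3 each, +1 to first 5
Round 2: Dunmere=14 Fernhollow=25 Greywater=13 Hollowpine=13 Ironridge=21 Juniper=7 → close Ironridge (overflow 14)
  21÷5 = 4 each, +1 to first 1
Round 3: Dunmere=19 Fernhollow=29 Greywater=17 Hollowpine=17 Juniper=11 → close Fernhollow (overflow 15)
  29÷4 = 7 each, +1 to first 1
Round 4: Dunmere=27 Greywater=24 Hollowpine=24 Juniper=18 → close Greywater (overflow 19)
  24÷3 = 8 each, +1 to first 0
Round 5: Dunmere=35 Hollowpine=32 Juniper=26 → close Hollowpine (overflow 27)
  32÷2 = 16 each, +1 to first 0
Round 6: Dunmere=51 Juniper=42 → close Dunmere (overflow 38)
  51÷1 = 51 each, +1 to first 0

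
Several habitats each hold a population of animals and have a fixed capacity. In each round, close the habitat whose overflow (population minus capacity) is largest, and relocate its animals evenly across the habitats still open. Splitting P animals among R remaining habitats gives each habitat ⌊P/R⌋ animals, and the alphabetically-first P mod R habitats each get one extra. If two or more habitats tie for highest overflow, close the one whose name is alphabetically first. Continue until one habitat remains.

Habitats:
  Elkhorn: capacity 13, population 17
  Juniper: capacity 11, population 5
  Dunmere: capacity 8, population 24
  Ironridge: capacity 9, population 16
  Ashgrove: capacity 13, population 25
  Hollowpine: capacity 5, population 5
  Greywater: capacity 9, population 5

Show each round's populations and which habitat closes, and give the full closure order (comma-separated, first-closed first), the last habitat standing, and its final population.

Closure order: Dunmere, Ashgrove, Ironridge, Elkhorn, Hollowpine, Greywater
Last habitat: Juniper with 97 animals

Round 1: Ashgrove=25 Dunmere=24 Elkhorn=17 Greywater=5 Hollowpine=5 Ironridge=16 Juniper=5 → close Dunmere (overflow 16)
  24÷6 = 4 each, +1 to first 0
Round 2: Ashgrove=29 Elkhorn=21 Greywater=9 Hollowpine=9 Ironridge=20 Juniper=9 → close Ashgrove (overflow 16)
  29÷5 = 5 each, +1 to first 4
Round 3: Elkhorn=27 Greywater=15 Hollowpine=15 Ironridge=26 Juniper=14 → close Ironridge (overflow 17)
  26÷4 = 6 each, +1 to first 2
Round 4: Elkhorn=34 Greywater=22 Hollowpine=21 Juniper=20 → close Elkhorn (overflow 21)
  34÷3 = 11 each, +1 to first 1
Round 5: Greywater=34 Hollowpine=32 Juniper=31 → close Hollowpine (overflow 27)
  32÷2 = 16 each, +1 to first 0
Round 6: Greywater=50 Juniper=47 → close Greywater (overflow 41)
  50÷1 = 50 each, +1 to first 0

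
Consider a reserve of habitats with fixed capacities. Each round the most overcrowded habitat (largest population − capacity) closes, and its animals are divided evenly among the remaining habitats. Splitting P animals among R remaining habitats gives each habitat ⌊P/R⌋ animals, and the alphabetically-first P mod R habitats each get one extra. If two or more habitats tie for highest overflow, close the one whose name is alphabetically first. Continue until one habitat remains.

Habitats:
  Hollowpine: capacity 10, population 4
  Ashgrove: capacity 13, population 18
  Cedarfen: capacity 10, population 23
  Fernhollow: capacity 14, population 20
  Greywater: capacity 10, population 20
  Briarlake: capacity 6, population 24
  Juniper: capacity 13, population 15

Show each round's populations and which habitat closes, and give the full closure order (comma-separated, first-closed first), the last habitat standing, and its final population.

Round 1: Ashgrove=18 Briarlake=24 Cedarfen=23 Fernhollow=20 Greywater=20 Hollowpine=4 Juniper=15 → close Briarlake (overflow 18)
  24÷6 = 4 each, +1 to first 0
Round 2: Ashgrove=22 Cedarfen=27 Fernhollow=24 Greywater=24 Hollowpine=8 Juniper=19 → close Cedarfen (overflow 17)
  27÷5 = 5 each, +1 to first 2
Round 3: Ashgrove=28 Fernhollow=30 Greywater=29 Hollowpine=13 Juniper=24 → close Greywater (overflow 19)
  29÷4 = 7 each, +1 to first 1
Round 4: Ashgrove=36 Fernhollow=37 Hollowpine=20 Juniper=31 → close Ashgrove (overflow 23)
  36÷3 = 12 each, +1 to first 0
Round 5: Fernhollow=49 Hollowpine=32 Juniper=43 → close Fernhollow (overflow 35)
  49÷2 = 24 each, +1 to first 1
Round 6: Hollowpine=57 Juniper=67 → close Juniper (overflow 54)
  67÷1 = 67 each, +1 to first 0

Closure order: Briarlake, Cedarfen, Greywater, Ashgrove, Fernhollow, Juniper
Last habitat: Hollowpine with 124 animals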